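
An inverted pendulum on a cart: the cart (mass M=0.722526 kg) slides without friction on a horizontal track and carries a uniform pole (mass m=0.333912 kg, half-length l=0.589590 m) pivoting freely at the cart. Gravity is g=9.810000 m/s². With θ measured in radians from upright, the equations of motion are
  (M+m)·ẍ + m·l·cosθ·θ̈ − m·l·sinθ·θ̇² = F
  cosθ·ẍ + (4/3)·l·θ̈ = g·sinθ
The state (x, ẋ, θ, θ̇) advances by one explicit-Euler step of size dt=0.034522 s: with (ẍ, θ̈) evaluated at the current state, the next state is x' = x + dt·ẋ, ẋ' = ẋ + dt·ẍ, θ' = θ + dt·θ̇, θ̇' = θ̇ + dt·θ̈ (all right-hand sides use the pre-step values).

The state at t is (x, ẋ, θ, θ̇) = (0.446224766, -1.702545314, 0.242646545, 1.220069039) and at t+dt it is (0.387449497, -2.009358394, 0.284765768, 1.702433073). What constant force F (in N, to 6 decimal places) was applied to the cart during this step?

ẍ = (ẋ'−ẋ)/dt = (-2.009358394−-1.702545314)/0.034522 = -8.887465
θ̈ = (θ̇'−θ̇)/dt = (1.702433073−1.220069039)/0.034522 = 13.972656
sinθ=0.240272, cosθ=0.970705
F = (M+m)·ẍ + m·l·cosθ·θ̈ − m·l·sinθ·θ̇² = -9.389056 + 2.670229 − 0.070413 = -6.789240

F = -6.789240 N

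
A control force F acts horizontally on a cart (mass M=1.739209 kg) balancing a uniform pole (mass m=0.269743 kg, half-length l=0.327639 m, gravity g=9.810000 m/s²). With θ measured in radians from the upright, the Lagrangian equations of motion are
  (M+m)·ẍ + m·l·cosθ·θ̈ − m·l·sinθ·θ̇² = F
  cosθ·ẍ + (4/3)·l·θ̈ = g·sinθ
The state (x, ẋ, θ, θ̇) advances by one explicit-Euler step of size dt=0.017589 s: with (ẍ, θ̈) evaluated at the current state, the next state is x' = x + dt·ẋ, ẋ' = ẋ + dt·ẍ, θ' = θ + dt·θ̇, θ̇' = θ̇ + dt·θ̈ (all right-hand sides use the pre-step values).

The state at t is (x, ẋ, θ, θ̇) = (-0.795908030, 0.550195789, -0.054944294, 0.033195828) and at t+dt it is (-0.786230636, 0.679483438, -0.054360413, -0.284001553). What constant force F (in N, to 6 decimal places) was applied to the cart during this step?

F = 13.175377 N

ẍ = (ẋ'−ẋ)/dt = (0.679483438−0.550195789)/0.017589 = 7.350483
θ̈ = (θ̇'−θ̇)/dt = (-0.284001553−0.033195828)/0.017589 = -18.033850
sinθ=-0.054917, cosθ=0.998491
F = (M+m)·ẍ + m·l·cosθ·θ̈ − m·l·sinθ·θ̇² = 14.766768 + -1.591396 − -0.000005 = 13.175377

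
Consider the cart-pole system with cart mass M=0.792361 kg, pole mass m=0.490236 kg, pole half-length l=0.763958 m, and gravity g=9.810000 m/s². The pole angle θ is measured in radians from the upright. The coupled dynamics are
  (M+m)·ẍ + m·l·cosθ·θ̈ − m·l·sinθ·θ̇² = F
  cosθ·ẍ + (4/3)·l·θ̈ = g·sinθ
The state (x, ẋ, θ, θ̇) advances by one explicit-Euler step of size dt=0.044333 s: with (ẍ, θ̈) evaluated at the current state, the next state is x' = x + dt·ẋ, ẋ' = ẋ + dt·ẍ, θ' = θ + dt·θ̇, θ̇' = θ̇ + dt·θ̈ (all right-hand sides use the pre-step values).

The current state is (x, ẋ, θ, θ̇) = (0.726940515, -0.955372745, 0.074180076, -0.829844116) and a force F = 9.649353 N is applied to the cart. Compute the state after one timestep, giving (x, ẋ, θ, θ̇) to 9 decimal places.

sinθ=0.074112063, cosθ=0.997249920
temp = (F + m·l·θ̇²·sinθ)/(M+m) = (9.649353 + 0.019114222)/1.282597 = 7.538195725
θ̈ = (g·sinθ − cosθ·temp)/(l·(4/3 − m·cos²θ/(M+m))) = -9.324774146
ẍ = temp − m·l·θ̈·cosθ/(M+m) = 10.253551841
Euler: x'=0.726940515+0.044333·-0.955372745=0.684585975, ẋ'=-0.955372745+0.044333·10.253551841=-0.500802031
       θ'=0.074180076+0.044333·-0.829844116=0.037390597, θ̇'=-0.829844116+0.044333·-9.324774146=-1.243239328

(0.684585975, -0.500802031, 0.037390597, -1.243239328)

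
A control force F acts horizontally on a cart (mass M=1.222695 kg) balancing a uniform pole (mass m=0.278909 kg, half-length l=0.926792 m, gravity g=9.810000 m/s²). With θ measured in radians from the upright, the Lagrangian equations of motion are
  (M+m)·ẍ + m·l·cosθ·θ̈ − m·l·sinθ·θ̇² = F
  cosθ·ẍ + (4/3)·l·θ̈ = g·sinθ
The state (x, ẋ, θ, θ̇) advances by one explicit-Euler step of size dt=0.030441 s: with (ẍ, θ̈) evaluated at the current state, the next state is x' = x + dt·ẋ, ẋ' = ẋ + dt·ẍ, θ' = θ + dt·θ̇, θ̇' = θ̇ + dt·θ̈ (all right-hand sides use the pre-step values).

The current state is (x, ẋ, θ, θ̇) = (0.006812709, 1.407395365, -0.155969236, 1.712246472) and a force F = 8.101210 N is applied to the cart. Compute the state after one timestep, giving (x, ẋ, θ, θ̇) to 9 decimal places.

sinθ=-0.155337643, cosθ=0.987861436
temp = (F + m·l·θ̇²·sinθ)/(M+m) = (8.101210 + -0.117721036)/1.501604 = 5.316640715
θ̈ = (g·sinθ − cosθ·temp)/(l·(4/3 − m·cos²θ/(M+m))) = -6.346121988
ẍ = temp − m·l·θ̈·cosθ/(M+m) = 6.395820586
Euler: x'=0.006812709+0.030441·1.407395365=0.049655231, ẋ'=1.407395365+0.030441·6.395820586=1.602090539
       θ'=-0.155969236+0.030441·1.712246472=-0.103846741, θ̇'=1.712246472+0.030441·-6.346121988=1.519064173

(0.049655231, 1.602090539, -0.103846741, 1.519064173)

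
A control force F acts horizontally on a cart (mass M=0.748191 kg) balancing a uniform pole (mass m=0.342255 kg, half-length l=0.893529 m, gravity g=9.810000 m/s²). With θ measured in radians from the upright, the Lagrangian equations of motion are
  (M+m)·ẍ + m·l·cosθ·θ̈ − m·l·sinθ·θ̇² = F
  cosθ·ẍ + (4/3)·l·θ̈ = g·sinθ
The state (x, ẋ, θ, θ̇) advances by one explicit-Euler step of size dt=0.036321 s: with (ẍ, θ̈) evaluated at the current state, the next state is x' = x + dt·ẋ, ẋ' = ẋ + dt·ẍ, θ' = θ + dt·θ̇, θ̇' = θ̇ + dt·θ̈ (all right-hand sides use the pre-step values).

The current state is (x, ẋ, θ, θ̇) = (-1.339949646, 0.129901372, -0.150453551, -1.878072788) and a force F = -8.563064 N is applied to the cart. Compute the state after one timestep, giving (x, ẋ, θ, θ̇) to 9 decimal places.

sinθ=-0.149886575, cosθ=0.988703198
temp = (F + m·l·θ̇²·sinθ)/(M+m) = (-8.563064 + -0.161676177)/1.090446 = -8.001074952
θ̈ = (g·sinθ − cosθ·temp)/(l·(4/3 − m·cos²θ/(M+m))) = 7.021519179
ẍ = temp − m·l·θ̈·cosθ/(M+m) = -9.948009338
Euler: x'=-1.339949646+0.036321·0.129901372=-1.335231498, ẋ'=0.129901372+0.036321·-9.948009338=-0.231420275
       θ'=-0.150453551+0.036321·-1.878072788=-0.218667033, θ̇'=-1.878072788+0.036321·7.021519179=-1.623044190

(-1.335231498, -0.231420275, -0.218667033, -1.623044190)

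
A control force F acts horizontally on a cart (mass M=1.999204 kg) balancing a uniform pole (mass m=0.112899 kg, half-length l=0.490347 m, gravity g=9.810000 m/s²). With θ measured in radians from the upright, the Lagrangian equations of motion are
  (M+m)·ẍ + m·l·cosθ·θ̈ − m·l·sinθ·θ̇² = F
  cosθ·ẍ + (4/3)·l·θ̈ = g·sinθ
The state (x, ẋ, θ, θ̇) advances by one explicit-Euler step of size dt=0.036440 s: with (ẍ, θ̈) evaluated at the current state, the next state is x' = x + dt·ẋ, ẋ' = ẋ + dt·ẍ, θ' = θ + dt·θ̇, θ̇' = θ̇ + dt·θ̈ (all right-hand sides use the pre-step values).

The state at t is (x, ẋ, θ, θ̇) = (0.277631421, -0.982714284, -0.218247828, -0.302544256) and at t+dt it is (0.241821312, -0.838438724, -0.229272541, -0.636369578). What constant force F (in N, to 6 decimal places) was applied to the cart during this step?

F = 7.868352 N

ẍ = (ẋ'−ẋ)/dt = (-0.838438724−-0.982714284)/0.036440 = 3.959263
θ̈ = (θ̇'−θ̇)/dt = (-0.636369578−-0.302544256)/0.036440 = -9.160958
sinθ=-0.216519, cosθ=0.976278
F = (M+m)·ẍ + m·l·cosθ·θ̈ − m·l·sinθ·θ̇² = 8.362372 + -0.495117 − -0.001097 = 7.868352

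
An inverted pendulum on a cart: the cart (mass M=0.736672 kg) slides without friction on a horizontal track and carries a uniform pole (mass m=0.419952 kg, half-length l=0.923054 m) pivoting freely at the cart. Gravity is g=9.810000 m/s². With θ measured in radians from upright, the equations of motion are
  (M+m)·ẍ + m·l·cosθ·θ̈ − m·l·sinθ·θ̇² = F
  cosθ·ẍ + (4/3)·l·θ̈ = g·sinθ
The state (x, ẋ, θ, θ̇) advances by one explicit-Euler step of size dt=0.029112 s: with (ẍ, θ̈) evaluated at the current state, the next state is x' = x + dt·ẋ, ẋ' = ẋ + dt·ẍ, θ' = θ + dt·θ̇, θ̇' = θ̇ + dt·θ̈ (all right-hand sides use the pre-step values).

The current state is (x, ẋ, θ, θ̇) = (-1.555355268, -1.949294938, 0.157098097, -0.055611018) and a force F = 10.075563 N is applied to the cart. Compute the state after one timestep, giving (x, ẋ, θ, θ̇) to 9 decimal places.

sinθ=0.156452702, cosθ=0.987685452
temp = (F + m·l·θ̇²·sinθ)/(M+m) = (10.075563 + 0.000187556)/1.156624 = 8.711344876
θ̈ = (g·sinθ − cosθ·temp)/(l·(4/3 − m·cos²θ/(M+m))) = -7.821753162
ẍ = temp − m·l·θ̈·cosθ/(M+m) = 11.300495559
Euler: x'=-1.555355268+0.029112·-1.949294938=-1.612103142, ẋ'=-1.949294938+0.029112·11.300495559=-1.620314911
       θ'=0.157098097+0.029112·-0.055611018=0.155479149, θ̇'=-0.055611018+0.029112·-7.821753162=-0.283317896

(-1.612103142, -1.620314911, 0.155479149, -0.283317896)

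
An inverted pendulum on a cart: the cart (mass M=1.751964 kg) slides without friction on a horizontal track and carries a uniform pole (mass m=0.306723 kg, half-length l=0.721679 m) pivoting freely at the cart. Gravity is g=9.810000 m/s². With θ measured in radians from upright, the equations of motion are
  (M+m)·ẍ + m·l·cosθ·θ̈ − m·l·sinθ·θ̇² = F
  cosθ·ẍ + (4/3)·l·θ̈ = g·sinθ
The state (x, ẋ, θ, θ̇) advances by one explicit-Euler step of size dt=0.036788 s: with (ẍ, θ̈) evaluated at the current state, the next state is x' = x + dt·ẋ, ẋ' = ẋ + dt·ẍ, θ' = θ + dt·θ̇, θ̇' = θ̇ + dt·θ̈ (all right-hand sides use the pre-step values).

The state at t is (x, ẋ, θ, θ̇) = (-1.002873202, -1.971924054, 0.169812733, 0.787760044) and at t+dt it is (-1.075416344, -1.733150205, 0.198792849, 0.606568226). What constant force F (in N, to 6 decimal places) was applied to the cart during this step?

ẍ = (ẋ'−ẋ)/dt = (-1.733150205−-1.971924054)/0.036788 = 6.490536
θ̈ = (θ̇'−θ̇)/dt = (0.606568226−0.787760044)/0.036788 = -4.925297
sinθ=0.168998, cosθ=0.985616
F = (M+m)·ẍ + m·l·cosθ·θ̈ − m·l·sinθ·θ̇² = 13.361983 + -1.074560 − 0.023214 = 12.264208

F = 12.264208 N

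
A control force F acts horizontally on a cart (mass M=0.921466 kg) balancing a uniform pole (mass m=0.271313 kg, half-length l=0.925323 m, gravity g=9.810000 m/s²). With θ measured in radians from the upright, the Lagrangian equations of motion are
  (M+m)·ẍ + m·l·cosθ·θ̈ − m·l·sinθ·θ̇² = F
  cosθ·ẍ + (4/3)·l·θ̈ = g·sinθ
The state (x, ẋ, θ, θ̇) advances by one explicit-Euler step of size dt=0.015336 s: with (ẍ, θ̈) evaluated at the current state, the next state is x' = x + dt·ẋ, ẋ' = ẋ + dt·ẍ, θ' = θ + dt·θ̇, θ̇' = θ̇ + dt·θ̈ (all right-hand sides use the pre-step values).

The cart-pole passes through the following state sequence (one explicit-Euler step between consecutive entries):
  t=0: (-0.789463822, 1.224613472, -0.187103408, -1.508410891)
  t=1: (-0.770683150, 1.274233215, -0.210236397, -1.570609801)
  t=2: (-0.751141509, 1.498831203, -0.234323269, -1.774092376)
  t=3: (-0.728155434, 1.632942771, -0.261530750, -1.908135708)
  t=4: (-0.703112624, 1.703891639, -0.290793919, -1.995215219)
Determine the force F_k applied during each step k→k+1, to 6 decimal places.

F_0 = 2.965067 N
F_1 = 14.339977 N
F_2 = 8.479841 N
F_3 = 4.377463 N

step 0→1:
  ẍ = (ẋ'−ẋ)/dt = (1.274233215−1.224613472)/0.015336 = 3.235507
  θ̈ = (θ̇'−θ̇)/dt = (-1.570609801−-1.508410891)/0.015336 = -4.055745
  sinθ=-0.186014, cosθ=0.982547
  F = (M+m)·ẍ + m·l·cosθ·θ̈ − m·l·sinθ·θ̇² = 3.859245 + -1.000433 − -0.106255 = 2.965067
step 1→2:
  ẍ = (ẋ'−ẋ)/dt = (1.498831203−1.274233215)/0.015336 = 14.645148
  θ̈ = (θ̇'−θ̇)/dt = (-1.774092376−-1.570609801)/0.015336 = -13.268295
  sinθ=-0.208691, cosθ=0.977982
  F = (M+m)·ẍ + m·l·cosθ·θ̈ − m·l·sinθ·θ̇² = 17.468425 + -3.257690 − -0.129242 = 14.339977
step 2→3:
  ẍ = (ẋ'−ẋ)/dt = (1.632942771−1.498831203)/0.015336 = 8.744886
  θ̈ = (θ̇'−θ̇)/dt = (-1.908135708−-1.774092376)/0.015336 = -8.740436
  sinθ=-0.232185, cosθ=0.972672
  F = (M+m)·ẍ + m·l·cosθ·θ̈ − m·l·sinθ·θ̇² = 10.430716 + -2.134339 − -0.183464 = 8.479841
step 3→4:
  ẍ = (ẋ'−ẋ)/dt = (1.703891639−1.632942771)/0.015336 = 4.626296
  θ̈ = (θ̇'−θ̇)/dt = (-1.995215219−-1.908135708)/0.015336 = -5.678111
  sinθ=-0.258560, cosθ=0.965995
  F = (M+m)·ẍ + m·l·cosθ·θ̈ − m·l·sinθ·θ̇² = 5.518148 + -1.377028 − -0.236343 = 4.377463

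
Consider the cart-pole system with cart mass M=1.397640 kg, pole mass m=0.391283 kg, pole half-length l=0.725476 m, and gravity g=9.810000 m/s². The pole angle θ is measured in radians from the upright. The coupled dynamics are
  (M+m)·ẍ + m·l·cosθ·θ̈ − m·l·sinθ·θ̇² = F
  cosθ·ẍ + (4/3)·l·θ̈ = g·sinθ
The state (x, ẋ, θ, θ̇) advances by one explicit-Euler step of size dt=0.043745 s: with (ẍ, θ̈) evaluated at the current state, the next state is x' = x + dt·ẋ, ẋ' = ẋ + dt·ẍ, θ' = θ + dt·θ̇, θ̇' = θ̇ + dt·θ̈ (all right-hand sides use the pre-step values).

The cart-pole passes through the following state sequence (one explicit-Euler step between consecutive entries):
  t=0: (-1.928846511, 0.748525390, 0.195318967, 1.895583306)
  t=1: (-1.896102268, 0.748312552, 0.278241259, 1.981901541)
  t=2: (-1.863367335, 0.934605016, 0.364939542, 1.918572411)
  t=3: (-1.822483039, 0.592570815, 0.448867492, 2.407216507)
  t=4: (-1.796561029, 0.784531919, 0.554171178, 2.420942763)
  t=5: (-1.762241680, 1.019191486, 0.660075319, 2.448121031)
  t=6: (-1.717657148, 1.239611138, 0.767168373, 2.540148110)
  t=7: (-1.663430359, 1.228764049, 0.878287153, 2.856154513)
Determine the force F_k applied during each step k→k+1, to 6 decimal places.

step 0→1:
  ẍ = (ẋ'−ẋ)/dt = (0.748312552−0.748525390)/0.043745 = -0.004865
  θ̈ = (θ̇'−θ̇)/dt = (1.981901541−1.895583306)/0.043745 = 1.973214
  sinθ=0.194079, cosθ=0.980986
  F = (M+m)·ẍ + m·l·cosθ·θ̈ − m·l·sinθ·θ̇² = -0.008704 + 0.549479 − 0.197961 = 0.342814
step 1→2:
  ẍ = (ẋ'−ẋ)/dt = (0.934605016−0.748312552)/0.043745 = 4.258600
  θ̈ = (θ̇'−θ̇)/dt = (1.918572411−1.981901541)/0.043745 = -1.447688
  sinθ=0.274665, cosθ=0.961540
  F = (M+m)·ẍ + m·l·cosθ·θ̈ − m·l·sinθ·θ̇² = 7.618308 + -0.395145 − 0.306254 = 6.916909
step 2→3:
  ẍ = (ẋ'−ẋ)/dt = (0.592570815−0.934605016)/0.043745 = -7.818818
  θ̈ = (θ̇'−θ̇)/dt = (2.407216507−1.918572411)/0.043745 = 11.170285
  sinθ=0.356893, cosθ=0.934145
  F = (M+m)·ẍ + m·l·cosθ·θ̈ − m·l·sinθ·θ̇² = -13.987264 + 2.962052 − 0.372914 = -11.398125
step 3→4:
  ẍ = (ẋ'−ẋ)/dt = (0.784531919−0.592570815)/0.043745 = 4.388184
  θ̈ = (θ̇'−θ̇)/dt = (2.420942763−2.407216507)/0.043745 = 0.313779
  sinθ=0.433945, cosθ=0.900939
  F = (M+m)·ẍ + m·l·cosθ·θ̈ − m·l·sinθ·θ̇² = 7.850123 + 0.080248 − 0.713805 = 7.216566
step 4→5:
  ẍ = (ẋ'−ẋ)/dt = (1.019191486−0.784531919)/0.043745 = 5.364260
  θ̈ = (θ̇'−θ̇)/dt = (2.448121031−2.420942763)/0.043745 = 0.621289
  sinθ=0.526239, cosθ=0.850337
  F = (M+m)·ẍ + m·l·cosθ·θ̈ − m·l·sinθ·θ̇² = 9.596249 + 0.149968 − 0.875520 = 8.870697
step 5→6:
  ẍ = (ẋ'−ẋ)/dt = (1.239611138−1.019191486)/0.043745 = 5.038739
  θ̈ = (θ̇'−θ̇)/dt = (2.540148110−2.448121031)/0.043745 = 2.103717
  sinθ=0.613176, cosθ=0.789946
  F = (M+m)·ẍ + m·l·cosθ·θ̈ − m·l·sinθ·θ̇² = 9.013917 + 0.471736 − 1.043194 = 8.442458
step 6→7:
  ẍ = (ẋ'−ẋ)/dt = (1.228764049−1.239611138)/0.043745 = -0.247962
  θ̈ = (θ̇'−θ̇)/dt = (2.856154513−2.540148110)/0.043745 = 7.223829
  sinθ=0.694100, cosθ=0.719879
  F = (M+m)·ẍ + m·l·cosθ·θ̈ − m·l·sinθ·θ̇² = -0.443585 + 1.476186 − 1.271317 = -0.238716

F_0 = 0.342814 N
F_1 = 6.916909 N
F_2 = -11.398125 N
F_3 = 7.216566 N
F_4 = 8.870697 N
F_5 = 8.442458 N
F_6 = -0.238716 N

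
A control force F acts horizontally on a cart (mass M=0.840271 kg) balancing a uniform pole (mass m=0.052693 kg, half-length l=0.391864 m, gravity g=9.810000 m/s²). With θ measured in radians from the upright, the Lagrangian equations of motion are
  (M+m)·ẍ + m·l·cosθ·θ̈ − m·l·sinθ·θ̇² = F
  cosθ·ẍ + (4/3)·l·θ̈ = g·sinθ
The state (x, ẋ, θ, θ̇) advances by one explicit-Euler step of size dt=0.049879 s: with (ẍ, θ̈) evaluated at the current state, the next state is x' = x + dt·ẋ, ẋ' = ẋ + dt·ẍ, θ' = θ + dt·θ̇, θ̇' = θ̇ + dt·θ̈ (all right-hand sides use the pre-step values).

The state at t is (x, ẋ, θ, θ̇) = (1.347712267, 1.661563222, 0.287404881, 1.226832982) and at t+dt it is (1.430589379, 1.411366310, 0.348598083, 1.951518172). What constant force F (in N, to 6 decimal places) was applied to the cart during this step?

ẍ = (ẋ'−ẋ)/dt = (1.411366310−1.661563222)/0.049879 = -5.016077
θ̈ = (θ̇'−θ̇)/dt = (1.951518172−1.226832982)/0.049879 = 14.528864
sinθ=0.283465, cosθ=0.958983
F = (M+m)·ẍ + m·l·cosθ·θ̈ − m·l·sinθ·θ̇² = -4.479176 + 0.287694 − 0.008810 = -4.200292

F = -4.200292 N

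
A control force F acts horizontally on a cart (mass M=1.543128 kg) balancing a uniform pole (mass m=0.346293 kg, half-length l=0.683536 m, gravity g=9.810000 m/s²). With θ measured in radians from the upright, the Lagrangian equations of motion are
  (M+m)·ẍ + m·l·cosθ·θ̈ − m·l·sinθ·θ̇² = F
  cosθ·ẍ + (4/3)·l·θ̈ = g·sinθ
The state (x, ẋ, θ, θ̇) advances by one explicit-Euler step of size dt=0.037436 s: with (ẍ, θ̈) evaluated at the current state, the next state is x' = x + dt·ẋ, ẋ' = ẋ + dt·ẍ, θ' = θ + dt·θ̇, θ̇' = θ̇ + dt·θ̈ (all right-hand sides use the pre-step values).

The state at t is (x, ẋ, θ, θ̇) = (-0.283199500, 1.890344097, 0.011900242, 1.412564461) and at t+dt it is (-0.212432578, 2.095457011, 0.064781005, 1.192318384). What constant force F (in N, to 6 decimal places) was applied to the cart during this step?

F = 8.954078 N

ẍ = (ẋ'−ẋ)/dt = (2.095457011−1.890344097)/0.037436 = 5.479029
θ̈ = (θ̇'−θ̇)/dt = (1.192318384−1.412564461)/0.037436 = -5.883269
sinθ=0.011900, cosθ=0.999929
F = (M+m)·ẍ + m·l·cosθ·θ̈ − m·l·sinθ·θ̇² = 10.352192 + -1.392493 − 0.005620 = 8.954078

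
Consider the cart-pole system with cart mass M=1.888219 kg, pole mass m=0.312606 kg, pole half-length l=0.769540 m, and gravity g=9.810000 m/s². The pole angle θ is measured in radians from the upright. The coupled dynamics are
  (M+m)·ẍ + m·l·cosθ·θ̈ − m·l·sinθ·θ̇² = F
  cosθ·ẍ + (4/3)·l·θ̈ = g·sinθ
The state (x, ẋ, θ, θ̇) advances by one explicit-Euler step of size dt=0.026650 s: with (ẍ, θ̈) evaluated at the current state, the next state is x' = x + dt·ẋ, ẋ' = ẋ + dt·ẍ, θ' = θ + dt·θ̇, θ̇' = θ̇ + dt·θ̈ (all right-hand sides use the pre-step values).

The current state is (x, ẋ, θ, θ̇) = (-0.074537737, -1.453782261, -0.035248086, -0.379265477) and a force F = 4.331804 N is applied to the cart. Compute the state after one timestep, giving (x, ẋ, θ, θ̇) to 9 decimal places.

sinθ=-0.035240788, cosθ=0.999378851
temp = (F + m·l·θ̇²·sinθ)/(M+m) = (4.331804 + -0.001219441)/2.200825 = 1.967709636
θ̈ = (g·sinθ − cosθ·temp)/(l·(4/3 − m·cos²θ/(M+m))) = -2.521803411
ẍ = temp − m·l·θ̈·cosθ/(M+m) = 2.243186024
Euler: x'=-0.074537737+0.026650·-1.453782261=-0.113281034, ẋ'=-1.453782261+0.026650·2.243186024=-1.394001353
       θ'=-0.035248086+0.026650·-0.379265477=-0.045355511, θ̇'=-0.379265477+0.026650·-2.521803411=-0.446471538

(-0.113281034, -1.394001353, -0.045355511, -0.446471538)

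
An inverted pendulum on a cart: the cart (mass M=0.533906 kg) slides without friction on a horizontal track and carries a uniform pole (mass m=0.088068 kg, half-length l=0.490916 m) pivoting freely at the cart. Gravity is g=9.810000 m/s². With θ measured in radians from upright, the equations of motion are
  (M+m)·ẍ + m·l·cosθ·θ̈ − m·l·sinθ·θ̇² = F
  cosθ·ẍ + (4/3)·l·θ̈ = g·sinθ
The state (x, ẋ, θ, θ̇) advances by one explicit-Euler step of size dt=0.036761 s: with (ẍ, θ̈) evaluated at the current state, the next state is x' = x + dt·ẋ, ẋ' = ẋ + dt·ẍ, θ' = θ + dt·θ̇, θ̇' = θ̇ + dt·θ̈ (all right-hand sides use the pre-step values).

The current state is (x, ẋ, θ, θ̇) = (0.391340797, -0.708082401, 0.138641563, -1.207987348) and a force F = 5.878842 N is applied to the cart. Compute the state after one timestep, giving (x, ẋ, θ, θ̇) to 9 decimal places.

(0.365310980, -0.325493898, 0.094234740, -1.710741043)

sinθ=0.138197840, cosθ=0.990404643
temp = (F + m·l·θ̇²·sinθ)/(M+m) = (5.878842 + 0.008718692)/0.621974 = 9.465927341
θ̈ = (g·sinθ − cosθ·temp)/(l·(4/3 − m·cos²θ/(M+m))) = -13.676279078
ẍ = temp − m·l·θ̈·cosθ/(M+m) = 10.407456365
Euler: x'=0.391340797+0.036761·-0.708082401=0.365310980, ẋ'=-0.708082401+0.036761·10.407456365=-0.325493898
       θ'=0.138641563+0.036761·-1.207987348=0.094234740, θ̇'=-1.207987348+0.036761·-13.676279078=-1.710741043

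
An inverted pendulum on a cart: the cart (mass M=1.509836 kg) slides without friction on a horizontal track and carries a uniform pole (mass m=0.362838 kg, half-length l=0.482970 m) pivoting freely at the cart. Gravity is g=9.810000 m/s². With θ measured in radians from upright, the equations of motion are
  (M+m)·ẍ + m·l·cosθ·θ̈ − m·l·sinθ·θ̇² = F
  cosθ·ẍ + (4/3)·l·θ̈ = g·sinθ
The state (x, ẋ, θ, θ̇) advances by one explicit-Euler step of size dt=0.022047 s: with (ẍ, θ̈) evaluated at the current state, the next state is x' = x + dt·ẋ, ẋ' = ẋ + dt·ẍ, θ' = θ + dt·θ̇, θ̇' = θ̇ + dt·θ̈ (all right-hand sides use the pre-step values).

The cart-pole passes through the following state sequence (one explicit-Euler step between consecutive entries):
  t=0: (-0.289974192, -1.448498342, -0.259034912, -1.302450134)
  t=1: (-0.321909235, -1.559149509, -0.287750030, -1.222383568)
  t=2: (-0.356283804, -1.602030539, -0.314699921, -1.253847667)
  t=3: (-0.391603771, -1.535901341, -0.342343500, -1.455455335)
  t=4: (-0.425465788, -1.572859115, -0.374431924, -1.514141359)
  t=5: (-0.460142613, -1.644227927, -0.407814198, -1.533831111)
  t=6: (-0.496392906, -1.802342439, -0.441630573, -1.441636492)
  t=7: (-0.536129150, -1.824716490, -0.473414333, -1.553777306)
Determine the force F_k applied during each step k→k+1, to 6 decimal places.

step 0→1:
  ẍ = (ẋ'−ẋ)/dt = (-1.559149509−-1.448498342)/0.022047 = -5.018876
  θ̈ = (θ̇'−θ̇)/dt = (-1.222383568−-1.302450134)/0.022047 = 3.631631
  sinθ=-0.256148, cosθ=0.966638
  F = (M+m)·ẍ + m·l·cosθ·θ̈ − m·l·sinθ·θ̇² = -9.398719 + 0.615174 − -0.076146 = -8.707399
step 1→2:
  ẍ = (ẋ'−ẋ)/dt = (-1.602030539−-1.559149509)/0.022047 = -1.944983
  θ̈ = (θ̇'−θ̇)/dt = (-1.253847667−-1.222383568)/0.022047 = -1.427137
  sinθ=-0.283795, cosθ=0.958885
  F = (M+m)·ẍ + m·l·cosθ·θ̈ − m·l·sinθ·θ̇² = -3.642318 + -0.239809 − -0.074311 = -3.807816
step 2→3:
  ẍ = (ẋ'−ẋ)/dt = (-1.535901341−-1.602030539)/0.022047 = 2.999465
  θ̈ = (θ̇'−θ̇)/dt = (-1.455455335−-1.253847667)/0.022047 = -9.144449
  sinθ=-0.309531, cosθ=0.950889
  F = (M+m)·ẍ + m·l·cosθ·θ̈ − m·l·sinθ·θ̇² = 5.617020 + -1.523774 − -0.085276 = 4.178522
step 3→4:
  ẍ = (ẋ'−ẋ)/dt = (-1.572859115−-1.535901341)/0.022047 = -1.676318
  θ̈ = (θ̇'−θ̇)/dt = (-1.514141359−-1.455455335)/0.022047 = -2.661860
  sinθ=-0.335696, cosθ=0.941971
  F = (M+m)·ẍ + m·l·cosθ·θ̈ − m·l·sinθ·θ̇² = -3.139196 + -0.439395 − -0.124617 = -3.453975
step 4→5:
  ẍ = (ẋ'−ẋ)/dt = (-1.644227927−-1.572859115)/0.022047 = -3.237121
  θ̈ = (θ̇'−θ̇)/dt = (-1.533831111−-1.514141359)/0.022047 = -0.893081
  sinθ=-0.365744, cosθ=0.930716
  F = (M+m)·ẍ + m·l·cosθ·θ̈ − m·l·sinθ·θ̇² = -6.062073 + -0.145660 − -0.146941 = -6.060792
step 5→6:
  ẍ = (ẋ'−ẋ)/dt = (-1.802342439−-1.644227927)/0.022047 = -7.171702
  θ̈ = (θ̇'−θ̇)/dt = (-1.441636492−-1.533831111)/0.022047 = 4.181731
  sinθ=-0.396604, cosθ=0.917990
  F = (M+m)·ẍ + m·l·cosθ·θ̈ − m·l·sinθ·θ̇² = -13.430260 + 0.672708 − -0.163510 = -12.594041
step 6→7:
  ẍ = (ẋ'−ẋ)/dt = (-1.824716490−-1.802342439)/0.022047 = -1.014834
  θ̈ = (θ̇'−θ̇)/dt = (-1.553777306−-1.441636492)/0.022047 = -5.086443
  sinθ=-0.427414, cosθ=0.904056
  F = (M+m)·ẍ + m·l·cosθ·θ̈ − m·l·sinθ·θ̇² = -1.900454 + -0.805828 − -0.155666 = -2.550616

F_0 = -8.707399 N
F_1 = -3.807816 N
F_2 = 4.178522 N
F_3 = -3.453975 N
F_4 = -6.060792 N
F_5 = -12.594041 N
F_6 = -2.550616 N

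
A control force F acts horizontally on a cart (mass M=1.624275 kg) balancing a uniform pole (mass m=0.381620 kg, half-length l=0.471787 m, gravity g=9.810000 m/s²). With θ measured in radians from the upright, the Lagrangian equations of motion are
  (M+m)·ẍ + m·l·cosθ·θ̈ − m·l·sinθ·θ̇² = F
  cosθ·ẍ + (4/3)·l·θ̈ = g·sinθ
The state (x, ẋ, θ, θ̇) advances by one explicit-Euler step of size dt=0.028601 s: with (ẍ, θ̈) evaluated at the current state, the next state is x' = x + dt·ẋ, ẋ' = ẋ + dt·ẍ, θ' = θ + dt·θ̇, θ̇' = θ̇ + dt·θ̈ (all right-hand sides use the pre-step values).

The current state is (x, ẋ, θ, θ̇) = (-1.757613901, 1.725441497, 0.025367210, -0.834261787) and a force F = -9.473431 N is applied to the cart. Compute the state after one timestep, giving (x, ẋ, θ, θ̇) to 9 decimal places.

sinθ=0.025364489, cosθ=0.999678270
temp = (F + m·l·θ̇²·sinθ)/(M+m) = (-9.473431 + 0.003178395)/2.005895 = -4.721210534
θ̈ = (g·sinθ − cosθ·temp)/(l·(4/3 − m·cos²θ/(M+m))) = 9.212047056
ẍ = temp − m·l·θ̈·cosθ/(M+m) = -5.547791310
Euler: x'=-1.757613901+0.028601·1.725441497=-1.708264549, ẋ'=1.725441497+0.028601·-5.547791310=1.566769118
       θ'=0.025367210+0.028601·-0.834261787=0.001506489, θ̇'=-0.834261787+0.028601·9.212047056=-0.570788029

(-1.708264549, 1.566769118, 0.001506489, -0.570788029)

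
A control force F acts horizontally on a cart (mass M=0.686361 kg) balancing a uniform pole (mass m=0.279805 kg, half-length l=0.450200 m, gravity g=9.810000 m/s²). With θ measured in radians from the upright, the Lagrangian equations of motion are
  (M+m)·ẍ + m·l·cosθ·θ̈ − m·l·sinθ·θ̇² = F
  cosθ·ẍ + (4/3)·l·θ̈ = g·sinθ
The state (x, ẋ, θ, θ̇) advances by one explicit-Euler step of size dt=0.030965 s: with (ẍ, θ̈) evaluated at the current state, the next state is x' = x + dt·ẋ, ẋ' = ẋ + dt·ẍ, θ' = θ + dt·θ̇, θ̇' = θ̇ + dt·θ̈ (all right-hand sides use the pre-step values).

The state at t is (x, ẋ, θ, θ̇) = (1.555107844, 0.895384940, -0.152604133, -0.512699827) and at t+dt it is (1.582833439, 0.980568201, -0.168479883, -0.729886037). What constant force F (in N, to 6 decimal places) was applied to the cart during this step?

ẍ = (ẋ'−ẋ)/dt = (0.980568201−0.895384940)/0.030965 = 2.750953
θ̈ = (θ̇'−θ̇)/dt = (-0.729886037−-0.512699827)/0.030965 = -7.013926
sinθ=-0.152013, cosθ=0.988379
F = (M+m)·ẍ + m·l·cosθ·θ̈ − m·l·sinθ·θ̇² = 2.657877 + -0.873264 − -0.005033 = 1.789647

F = 1.789647 N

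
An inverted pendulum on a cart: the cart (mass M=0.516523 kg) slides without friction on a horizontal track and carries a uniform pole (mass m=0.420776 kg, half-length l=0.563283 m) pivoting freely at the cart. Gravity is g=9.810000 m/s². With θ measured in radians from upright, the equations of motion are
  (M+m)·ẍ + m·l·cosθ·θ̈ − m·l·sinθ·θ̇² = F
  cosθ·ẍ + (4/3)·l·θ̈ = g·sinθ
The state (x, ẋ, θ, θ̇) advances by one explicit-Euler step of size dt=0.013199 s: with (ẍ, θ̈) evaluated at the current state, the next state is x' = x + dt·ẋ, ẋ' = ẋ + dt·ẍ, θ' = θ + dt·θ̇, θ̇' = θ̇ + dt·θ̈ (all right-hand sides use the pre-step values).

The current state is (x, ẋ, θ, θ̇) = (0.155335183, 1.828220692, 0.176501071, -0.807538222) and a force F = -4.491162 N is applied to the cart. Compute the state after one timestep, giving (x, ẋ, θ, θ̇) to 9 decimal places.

(0.179465868, 1.723724096, 0.165842374, -0.640293139)

sinθ=0.175586085, cosθ=0.984464081
temp = (F + m·l·θ̇²·sinθ)/(M+m) = (-4.491162 + 0.027139002)/0.937299 = -4.762645642
θ̈ = (g·sinθ − cosθ·temp)/(l·(4/3 − m·cos²θ/(M+m))) = 12.671041948
ẍ = temp − m·l·θ̈·cosθ/(M+m) = -7.917008536
Euler: x'=0.155335183+0.013199·1.828220692=0.179465868, ẋ'=1.828220692+0.013199·-7.917008536=1.723724096
       θ'=0.176501071+0.013199·-0.807538222=0.165842374, θ̇'=-0.807538222+0.013199·12.671041948=-0.640293139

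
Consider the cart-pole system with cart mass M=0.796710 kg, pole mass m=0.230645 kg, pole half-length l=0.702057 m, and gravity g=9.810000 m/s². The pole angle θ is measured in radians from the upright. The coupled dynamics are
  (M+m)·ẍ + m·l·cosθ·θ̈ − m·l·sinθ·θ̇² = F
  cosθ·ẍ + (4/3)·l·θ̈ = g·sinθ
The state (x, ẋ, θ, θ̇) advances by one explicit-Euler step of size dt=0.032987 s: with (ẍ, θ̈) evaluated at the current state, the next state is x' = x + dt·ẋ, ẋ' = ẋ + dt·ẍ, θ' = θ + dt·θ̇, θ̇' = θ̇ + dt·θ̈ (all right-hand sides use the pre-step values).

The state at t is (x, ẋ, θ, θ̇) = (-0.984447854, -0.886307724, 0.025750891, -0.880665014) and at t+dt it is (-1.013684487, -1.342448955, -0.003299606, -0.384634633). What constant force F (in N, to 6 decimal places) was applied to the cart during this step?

F = -11.775308 N

ẍ = (ẋ'−ẋ)/dt = (-1.342448955−-0.886307724)/0.032987 = -13.827909
θ̈ = (θ̇'−θ̇)/dt = (-0.384634633−-0.880665014)/0.032987 = 15.037147
sinθ=0.025748, cosθ=0.999668
F = (M+m)·ẍ + m·l·cosθ·θ̈ − m·l·sinθ·θ̇² = -14.206171 + 2.434097 − 0.003234 = -11.775308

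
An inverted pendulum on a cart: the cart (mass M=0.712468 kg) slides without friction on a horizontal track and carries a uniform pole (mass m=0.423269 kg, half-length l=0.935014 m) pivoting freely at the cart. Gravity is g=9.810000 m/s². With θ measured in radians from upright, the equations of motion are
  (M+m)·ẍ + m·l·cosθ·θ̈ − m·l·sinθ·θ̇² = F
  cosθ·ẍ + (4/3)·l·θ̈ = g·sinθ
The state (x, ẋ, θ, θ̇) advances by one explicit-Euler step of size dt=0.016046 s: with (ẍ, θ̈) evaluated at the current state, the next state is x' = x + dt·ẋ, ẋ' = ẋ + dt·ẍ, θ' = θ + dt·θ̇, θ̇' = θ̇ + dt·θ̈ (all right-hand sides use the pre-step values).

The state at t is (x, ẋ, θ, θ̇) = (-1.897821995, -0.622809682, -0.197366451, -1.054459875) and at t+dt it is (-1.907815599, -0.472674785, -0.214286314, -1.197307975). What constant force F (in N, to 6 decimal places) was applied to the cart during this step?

ẍ = (ẋ'−ẋ)/dt = (-0.472674785−-0.622809682)/0.016046 = 9.356531
θ̈ = (θ̇'−θ̇)/dt = (-1.197307975−-1.054459875)/0.016046 = -8.902412
sinθ=-0.196088, cosθ=0.980586
F = (M+m)·ẍ + m·l·cosθ·θ̈ − m·l·sinθ·θ̇² = 10.626559 + -3.454841 − -0.086287 = 7.258004

F = 7.258004 N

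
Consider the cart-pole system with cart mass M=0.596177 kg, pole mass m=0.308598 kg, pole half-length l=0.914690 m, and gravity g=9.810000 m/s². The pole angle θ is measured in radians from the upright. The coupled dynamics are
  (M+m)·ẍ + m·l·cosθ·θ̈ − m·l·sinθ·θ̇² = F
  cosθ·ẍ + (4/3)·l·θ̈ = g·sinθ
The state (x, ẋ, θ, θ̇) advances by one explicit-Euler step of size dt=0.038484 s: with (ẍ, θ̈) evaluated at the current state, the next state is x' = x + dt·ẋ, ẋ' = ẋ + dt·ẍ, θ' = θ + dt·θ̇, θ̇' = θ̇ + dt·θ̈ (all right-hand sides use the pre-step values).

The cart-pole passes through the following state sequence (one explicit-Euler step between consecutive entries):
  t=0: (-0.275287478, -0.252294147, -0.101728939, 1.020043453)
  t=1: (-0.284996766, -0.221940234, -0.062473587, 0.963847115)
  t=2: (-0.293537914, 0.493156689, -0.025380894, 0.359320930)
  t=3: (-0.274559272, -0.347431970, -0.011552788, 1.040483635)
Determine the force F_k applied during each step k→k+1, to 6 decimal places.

F_0 = 0.333403 N
F_1 = 12.403187 N
F_2 = -14.767101 N

step 0→1:
  ẍ = (ẋ'−ẋ)/dt = (-0.221940234−-0.252294147)/0.038484 = 0.788741
  θ̈ = (θ̇'−θ̇)/dt = (0.963847115−1.020043453)/0.038484 = -1.460252
  sinθ=-0.101554, cosθ=0.994830
  F = (M+m)·ẍ + m·l·cosθ·θ̈ − m·l·sinθ·θ̇² = 0.713633 + -0.410057 − -0.029826 = 0.333403
step 1→2:
  ẍ = (ẋ'−ẋ)/dt = (0.493156689−-0.221940234)/0.038484 = 18.581668
  θ̈ = (θ̇'−θ̇)/dt = (0.359320930−0.963847115)/0.038484 = -15.708507
  sinθ=-0.062433, cosθ=0.998049
  F = (M+m)·ẍ + m·l·cosθ·θ̈ − m·l·sinθ·θ̇² = 16.812229 + -4.425414 − -0.016372 = 12.403187
step 2→3:
  ẍ = (ẋ'−ẋ)/dt = (-0.347431970−0.493156689)/0.038484 = -21.842549
  θ̈ = (θ̇'−θ̇)/dt = (1.040483635−0.359320930)/0.038484 = 17.699894
  sinθ=-0.025378, cosθ=0.999678
  F = (M+m)·ẍ + m·l·cosθ·θ̈ − m·l·sinθ·θ̇² = -19.762592 + 4.994566 − -0.000925 = -14.767101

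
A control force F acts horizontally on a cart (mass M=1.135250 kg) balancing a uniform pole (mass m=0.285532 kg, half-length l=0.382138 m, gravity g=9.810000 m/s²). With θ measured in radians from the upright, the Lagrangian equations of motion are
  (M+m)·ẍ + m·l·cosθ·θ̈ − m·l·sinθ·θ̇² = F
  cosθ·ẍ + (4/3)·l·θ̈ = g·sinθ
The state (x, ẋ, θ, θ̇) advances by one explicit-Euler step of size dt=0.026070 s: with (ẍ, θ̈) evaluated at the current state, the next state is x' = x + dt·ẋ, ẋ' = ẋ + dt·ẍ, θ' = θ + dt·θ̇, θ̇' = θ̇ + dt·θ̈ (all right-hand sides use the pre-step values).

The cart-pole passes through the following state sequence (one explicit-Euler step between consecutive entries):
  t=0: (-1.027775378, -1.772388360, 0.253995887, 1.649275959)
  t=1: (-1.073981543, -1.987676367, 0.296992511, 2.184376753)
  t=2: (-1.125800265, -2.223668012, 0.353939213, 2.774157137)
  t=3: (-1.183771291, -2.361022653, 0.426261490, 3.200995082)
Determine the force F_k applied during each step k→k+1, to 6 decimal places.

step 0→1:
  ẍ = (ẋ'−ẋ)/dt = (-1.987676367−-1.772388360)/0.026070 = -8.258075
  θ̈ = (θ̇'−θ̇)/dt = (2.184376753−1.649275959)/0.026070 = 20.525539
  sinθ=0.251274, cosθ=0.967916
  F = (M+m)·ẍ + m·l·cosθ·θ̈ − m·l·sinθ·θ̇² = -11.732924 + 2.167740 − 0.074578 = -9.639761
step 1→2:
  ẍ = (ẋ'−ẋ)/dt = (-2.223668012−-1.987676367)/0.026070 = -9.052230
  θ̈ = (θ̇'−θ̇)/dt = (2.774157137−2.184376753)/0.026070 = 22.622953
  sinθ=0.292646, cosθ=0.956221
  F = (M+m)·ẍ + m·l·cosθ·θ̈ − m·l·sinθ·θ̇² = -12.861246 + 2.360383 − 0.152360 = -10.653223
step 2→3:
  ẍ = (ẋ'−ẋ)/dt = (-2.361022653−-2.223668012)/0.026070 = -5.268686
  θ̈ = (θ̇'−θ̇)/dt = (3.200995082−2.774157137)/0.026070 = 16.372764
  sinθ=0.346596, cosθ=0.938015
  F = (M+m)·ẍ + m·l·cosθ·θ̈ − m·l·sinθ·θ̇² = -7.485654 + 1.675740 − 0.291045 = -6.100959

F_0 = -9.639761 N
F_1 = -10.653223 N
F_2 = -6.100959 N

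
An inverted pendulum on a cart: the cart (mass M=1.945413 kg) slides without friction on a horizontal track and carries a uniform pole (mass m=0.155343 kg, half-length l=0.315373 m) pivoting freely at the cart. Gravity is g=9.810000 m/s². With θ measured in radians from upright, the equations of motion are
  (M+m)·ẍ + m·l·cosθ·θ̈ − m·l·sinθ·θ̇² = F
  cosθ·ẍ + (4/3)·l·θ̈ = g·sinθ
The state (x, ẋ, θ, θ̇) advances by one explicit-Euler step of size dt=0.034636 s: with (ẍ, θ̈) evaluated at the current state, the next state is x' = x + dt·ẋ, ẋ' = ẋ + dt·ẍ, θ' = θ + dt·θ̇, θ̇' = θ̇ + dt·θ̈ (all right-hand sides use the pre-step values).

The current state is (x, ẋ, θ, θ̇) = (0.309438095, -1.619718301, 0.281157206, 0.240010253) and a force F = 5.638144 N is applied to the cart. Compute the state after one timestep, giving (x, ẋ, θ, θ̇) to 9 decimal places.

sinθ=0.277467602, cosθ=0.960734994
temp = (F + m·l·θ̇²·sinθ)/(M+m) = (5.638144 + 0.000783047)/2.100756 = 2.684237031
θ̈ = (g·sinθ − cosθ·temp)/(l·(4/3 − m·cos²θ/(M+m))) = 0.358713628
ẍ = temp − m·l·θ̈·cosθ/(M+m) = 2.676200066
Euler: x'=0.309438095+0.034636·-1.619718301=0.253337532, ẋ'=-1.619718301+0.034636·2.676200066=-1.527025436
       θ'=0.281157206+0.034636·0.240010253=0.289470201, θ̇'=0.240010253+0.034636·0.358713628=0.252434658

(0.253337532, -1.527025436, 0.289470201, 0.252434658)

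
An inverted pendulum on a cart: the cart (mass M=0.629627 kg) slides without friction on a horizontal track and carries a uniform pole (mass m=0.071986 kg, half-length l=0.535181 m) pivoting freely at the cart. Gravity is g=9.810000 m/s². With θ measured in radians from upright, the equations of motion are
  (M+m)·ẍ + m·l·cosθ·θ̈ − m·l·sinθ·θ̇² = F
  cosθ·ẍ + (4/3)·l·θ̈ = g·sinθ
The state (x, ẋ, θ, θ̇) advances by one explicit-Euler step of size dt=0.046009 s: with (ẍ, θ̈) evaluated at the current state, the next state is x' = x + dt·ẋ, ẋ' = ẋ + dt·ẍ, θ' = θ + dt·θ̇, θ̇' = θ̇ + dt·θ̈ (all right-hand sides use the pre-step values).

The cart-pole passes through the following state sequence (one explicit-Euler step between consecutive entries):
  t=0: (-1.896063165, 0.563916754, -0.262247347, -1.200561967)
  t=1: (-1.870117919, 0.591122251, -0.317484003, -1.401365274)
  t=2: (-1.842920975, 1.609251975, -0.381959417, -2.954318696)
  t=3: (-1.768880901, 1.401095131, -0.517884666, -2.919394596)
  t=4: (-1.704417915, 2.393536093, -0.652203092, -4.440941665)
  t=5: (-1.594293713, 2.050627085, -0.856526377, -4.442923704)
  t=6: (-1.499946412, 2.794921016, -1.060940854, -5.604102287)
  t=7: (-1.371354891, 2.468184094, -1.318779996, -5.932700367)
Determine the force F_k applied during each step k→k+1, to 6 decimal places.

step 0→1:
  ẍ = (ẋ'−ẋ)/dt = (0.591122251−0.563916754)/0.046009 = 0.591308
  θ̈ = (θ̇'−θ̇)/dt = (-1.401365274−-1.200561967)/0.046009 = -4.364435
  sinθ=-0.259252, cosθ=0.965810
  F = (M+m)·ẍ + m·l·cosθ·θ̈ − m·l·sinθ·θ̇² = 0.414869 + -0.162393 − -0.014396 = 0.266872
step 1→2:
  ẍ = (ẋ'−ẋ)/dt = (1.609251975−0.591122251)/0.046009 = 22.128925
  θ̈ = (θ̇'−θ̇)/dt = (-2.954318696−-1.401365274)/0.046009 = -33.753253
  sinθ=-0.312177, cosθ=0.950024
  F = (M+m)·ẍ + m·l·cosθ·θ̈ − m·l·sinθ·θ̇² = 15.525942 + -1.235375 − -0.023619 = 14.314185
step 2→3:
  ẍ = (ẋ'−ẋ)/dt = (1.401095131−1.609251975)/0.046009 = -4.524264
  θ̈ = (θ̇'−θ̇)/dt = (-2.919394596−-2.954318696)/0.046009 = 0.759071
  sinθ=-0.372739, cosθ=0.927936
  F = (M+m)·ẍ + m·l·cosθ·θ̈ − m·l·sinθ·θ̇² = -3.174282 + 0.027136 − -0.125334 = -3.021812
step 3→4:
  ẍ = (ẋ'−ẋ)/dt = (2.393536093−1.401095131)/0.046009 = 21.570583
  θ̈ = (θ̇'−θ̇)/dt = (-4.440941665−-2.919394596)/0.046009 = -33.070640
  sinθ=-0.495043, cosθ=0.868868
  F = (M+m)·ẍ + m·l·cosθ·θ̈ − m·l·sinθ·θ̇² = 15.134202 + -1.106994 − -0.162546 = 14.189754
step 4→5:
  ẍ = (ẋ'−ẋ)/dt = (2.050627085−2.393536093)/0.046009 = -7.453085
  θ̈ = (θ̇'−θ̇)/dt = (-4.442923704−-4.440941665)/0.046009 = -0.043079
  sinθ=-0.606939, cosθ=0.794749
  F = (M+m)·ẍ + m·l·cosθ·θ̈ − m·l·sinθ·θ̇² = -5.229182 + -0.001319 − -0.461152 = -4.769349
step 5→6:
  ẍ = (ẋ'−ẋ)/dt = (2.794921016−2.050627085)/0.046009 = 16.177138
  θ̈ = (θ̇'−θ̇)/dt = (-5.604102287−-4.442923704)/0.046009 = -25.238075
  sinθ=-0.755572, cosθ=0.655066
  F = (M+m)·ẍ + m·l·cosθ·θ̈ − m·l·sinθ·θ̇² = 11.350090 + -0.636928 − -0.574595 = 11.287758
step 6→7:
  ẍ = (ẋ'−ẋ)/dt = (2.468184094−2.794921016)/0.046009 = -7.101587
  θ̈ = (θ̇'−θ̇)/dt = (-5.932700367−-5.604102287)/0.046009 = -7.142039
  sinθ=-0.872815, cosθ=0.488051
  F = (M+m)·ẍ + m·l·cosθ·θ̈ − m·l·sinθ·θ̇² = -4.982566 + -0.134288 − -1.056047 = -4.060807

F_0 = 0.266872 N
F_1 = 14.314185 N
F_2 = -3.021812 N
F_3 = 14.189754 N
F_4 = -4.769349 N
F_5 = 11.287758 N
F_6 = -4.060807 N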